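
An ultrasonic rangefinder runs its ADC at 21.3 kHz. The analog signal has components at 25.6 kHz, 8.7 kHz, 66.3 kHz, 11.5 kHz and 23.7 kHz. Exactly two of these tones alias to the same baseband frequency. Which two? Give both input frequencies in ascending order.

23.7 kHz, 66.3 kHz

fs/2 = 10.65 kHz.
25.6 kHz mod fs = 4.3 kHz.
4.3 kHz ≤ fs/2 = 10.65 kHz, appears at 4.3 kHz.
8.7 kHz ≤ fs/2 = 10.65 kHz, passes unchanged.
66.3 kHz mod fs = 2.4 kHz.
2.4 kHz ≤ fs/2 = 10.65 kHz, appears at 2.4 kHz.
11.5 kHz > fs/2 = 10.65 kHz, folds to fs − 11.5 kHz = 9.8 kHz.
23.7 kHz mod fs = 2.4 kHz.
2.4 kHz ≤ fs/2 = 10.65 kHz, appears at 2.4 kHz.
23.7 kHz and 66.3 kHz both map to 2.4 kHz.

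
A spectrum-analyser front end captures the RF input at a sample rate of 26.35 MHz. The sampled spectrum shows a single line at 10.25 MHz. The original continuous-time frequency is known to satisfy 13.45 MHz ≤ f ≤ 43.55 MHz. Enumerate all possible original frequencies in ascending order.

16.1 MHz, 36.6 MHz, 42.45 MHz

Frequencies that alias to 10.25 MHz are k·fs ± 10.25 MHz for integer k ≥ 0.
k=0: 10.25 MHz.
k=1: 16.1 MHz, 36.6 MHz.
k=2: 42.45 MHz, 62.95 MHz.
k=3: 68.8 MHz, 89.3 MHz.
Within [13.45 MHz, 43.55 MHz]: 16.1 MHz, 36.6 MHz, 42.45 MHz.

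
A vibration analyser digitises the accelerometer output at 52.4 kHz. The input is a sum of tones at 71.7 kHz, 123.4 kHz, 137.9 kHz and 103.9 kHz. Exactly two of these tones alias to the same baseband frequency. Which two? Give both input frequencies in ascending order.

fs/2 = 26.2 kHz.
71.7 kHz mod fs = 19.3 kHz.
19.3 kHz ≤ fs/2 = 26.2 kHz, appears at 19.3 kHz.
123.4 kHz mod fs = 18.6 kHz.
18.6 kHz ≤ fs/2 = 26.2 kHz, appears at 18.6 kHz.
137.9 kHz mod fs = 33.1 kHz.
33.1 kHz > fs/2 = 26.2 kHz, folds to fs − 33.1 kHz = 19.3 kHz.
103.9 kHz mod fs = 51.5 kHz.
51.5 kHz > fs/2 = 26.2 kHz, folds to fs − 51.5 kHz = 0.9 kHz.
71.7 kHz and 137.9 kHz both map to 19.3 kHz.

71.7 kHz, 137.9 kHz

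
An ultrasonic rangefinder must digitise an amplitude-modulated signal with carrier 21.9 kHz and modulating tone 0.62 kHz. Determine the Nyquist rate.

AM sidebands sit at fc ± fm = 21.28 kHz and 22.52 kHz.
Highest-frequency component: 22.52 kHz.
Nyquist rate = 2 × 22.52 kHz = 45.04 kHz.

45.04 kHz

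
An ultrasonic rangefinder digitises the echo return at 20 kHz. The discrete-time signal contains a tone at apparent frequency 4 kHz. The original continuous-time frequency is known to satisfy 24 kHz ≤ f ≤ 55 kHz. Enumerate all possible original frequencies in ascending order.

Frequencies that alias to 4 kHz are k·fs ± 4 kHz for integer k ≥ 0.
k=0: 4 kHz.
k=1: 16 kHz, 24 kHz.
k=2: 36 kHz, 44 kHz.
k=3: 56 kHz, 64 kHz.
Within [24 kHz, 55 kHz]: 24 kHz, 36 kHz, 44 kHz.

24 kHz, 36 kHz, 44 kHz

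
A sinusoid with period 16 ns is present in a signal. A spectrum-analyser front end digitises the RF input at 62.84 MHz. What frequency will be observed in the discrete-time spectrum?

0.34 MHz

T = 16 ns → f = 1/T = 62.5 MHz.
62.5 MHz > fs/2 = 31.42 MHz, folds to fs − 62.5 MHz = 0.34 MHz.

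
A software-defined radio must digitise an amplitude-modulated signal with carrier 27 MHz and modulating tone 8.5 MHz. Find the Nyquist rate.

71 MHz

AM sidebands sit at fc ± fm = 18.5 MHz and 35.5 MHz.
Highest-frequency component: 35.5 MHz.
Nyquist rate = 2 × 35.5 MHz = 71 MHz.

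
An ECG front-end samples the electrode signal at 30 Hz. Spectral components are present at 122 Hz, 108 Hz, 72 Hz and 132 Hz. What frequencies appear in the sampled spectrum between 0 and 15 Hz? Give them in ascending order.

fs/2 = 15 Hz.
122 Hz mod fs = 2 Hz.
2 Hz ≤ fs/2 = 15 Hz, appears at 2 Hz.
108 Hz mod fs = 18 Hz.
18 Hz > fs/2 = 15 Hz, folds to fs − 18 Hz = 12 Hz.
72 Hz mod fs = 12 Hz.
12 Hz ≤ fs/2 = 15 Hz, appears at 12 Hz.
132 Hz mod fs = 12 Hz.
12 Hz ≤ fs/2 = 15 Hz, appears at 12 Hz.
Distinct values: {2 Hz, 12 Hz}.

2 Hz, 12 Hz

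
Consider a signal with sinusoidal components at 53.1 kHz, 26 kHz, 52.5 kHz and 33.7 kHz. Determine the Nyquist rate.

Highest-frequency component: 53.1 kHz.
Nyquist rate = 2 × 53.1 kHz = 106.2 kHz.

106.2 kHz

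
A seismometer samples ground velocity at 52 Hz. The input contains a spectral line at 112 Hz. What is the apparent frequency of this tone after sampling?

8 Hz

112 Hz mod fs = 8 Hz.
8 Hz ≤ fs/2 = 26 Hz, appears at 8 Hz.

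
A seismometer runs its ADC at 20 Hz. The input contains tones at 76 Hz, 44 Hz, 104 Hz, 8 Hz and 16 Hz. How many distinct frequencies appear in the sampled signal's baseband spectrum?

2

fs/2 = 10 Hz.
76 Hz mod fs = 16 Hz.
16 Hz > fs/2 = 10 Hz, folds to fs − 16 Hz = 4 Hz.
44 Hz mod fs = 4 Hz.
4 Hz ≤ fs/2 = 10 Hz, appears at 4 Hz.
104 Hz mod fs = 4 Hz.
4 Hz ≤ fs/2 = 10 Hz, appears at 4 Hz.
8 Hz ≤ fs/2 = 10 Hz, passes unchanged.
16 Hz > fs/2 = 10 Hz, folds to fs − 16 Hz = 4 Hz.
Distinct values: {4 Hz, 8 Hz} → 2.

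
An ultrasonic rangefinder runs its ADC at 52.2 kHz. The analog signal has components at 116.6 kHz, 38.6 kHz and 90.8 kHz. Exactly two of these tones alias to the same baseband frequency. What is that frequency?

13.6 kHz

fs/2 = 26.1 kHz.
116.6 kHz mod fs = 12.2 kHz.
12.2 kHz ≤ fs/2 = 26.1 kHz, appears at 12.2 kHz.
38.6 kHz > fs/2 = 26.1 kHz, folds to fs − 38.6 kHz = 13.6 kHz.
90.8 kHz mod fs = 38.6 kHz.
38.6 kHz > fs/2 = 26.1 kHz, folds to fs − 38.6 kHz = 13.6 kHz.
38.6 kHz and 90.8 kHz both map to 13.6 kHz.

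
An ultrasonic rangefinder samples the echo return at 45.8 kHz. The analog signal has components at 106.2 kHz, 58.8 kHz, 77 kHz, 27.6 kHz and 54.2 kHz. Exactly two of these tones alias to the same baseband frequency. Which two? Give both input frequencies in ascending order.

77 kHz, 106.2 kHz

fs/2 = 22.9 kHz.
106.2 kHz mod fs = 14.6 kHz.
14.6 kHz ≤ fs/2 = 22.9 kHz, appears at 14.6 kHz.
58.8 kHz mod fs = 13 kHz.
13 kHz ≤ fs/2 = 22.9 kHz, appears at 13 kHz.
77 kHz mod fs = 31.2 kHz.
31.2 kHz > fs/2 = 22.9 kHz, folds to fs − 31.2 kHz = 14.6 kHz.
27.6 kHz > fs/2 = 22.9 kHz, folds to fs − 27.6 kHz = 18.2 kHz.
54.2 kHz mod fs = 8.4 kHz.
8.4 kHz ≤ fs/2 = 22.9 kHz, appears at 8.4 kHz.
77 kHz and 106.2 kHz both map to 14.6 kHz.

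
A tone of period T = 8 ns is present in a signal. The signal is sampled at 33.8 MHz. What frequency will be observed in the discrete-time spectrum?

10.2 MHz

T = 8 ns → f = 1/T = 125 MHz.
125 MHz mod fs = 23.6 MHz.
23.6 MHz > fs/2 = 16.9 MHz, folds to fs − 23.6 MHz = 10.2 MHz.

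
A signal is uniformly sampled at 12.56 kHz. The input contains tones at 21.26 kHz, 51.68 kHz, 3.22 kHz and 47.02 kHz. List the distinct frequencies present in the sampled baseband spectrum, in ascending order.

fs/2 = 6.28 kHz.
21.26 kHz mod fs = 8.7 kHz.
8.7 kHz > fs/2 = 6.28 kHz, folds to fs − 8.7 kHz = 3.86 kHz.
51.68 kHz mod fs = 1.44 kHz.
1.44 kHz ≤ fs/2 = 6.28 kHz, appears at 1.44 kHz.
3.22 kHz ≤ fs/2 = 6.28 kHz, passes unchanged.
47.02 kHz mod fs = 9.34 kHz.
9.34 kHz > fs/2 = 6.28 kHz, folds to fs − 9.34 kHz = 3.22 kHz.
Distinct values: {1.44 kHz, 3.22 kHz, 3.86 kHz}.

1.44 kHz, 3.22 kHz, 3.86 kHz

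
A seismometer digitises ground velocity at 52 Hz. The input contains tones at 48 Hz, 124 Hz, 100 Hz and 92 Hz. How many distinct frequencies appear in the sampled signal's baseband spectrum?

3

fs/2 = 26 Hz.
48 Hz > fs/2 = 26 Hz, folds to fs − 48 Hz = 4 Hz.
124 Hz mod fs = 20 Hz.
20 Hz ≤ fs/2 = 26 Hz, appears at 20 Hz.
100 Hz mod fs = 48 Hz.
48 Hz > fs/2 = 26 Hz, folds to fs − 48 Hz = 4 Hz.
92 Hz mod fs = 40 Hz.
40 Hz > fs/2 = 26 Hz, folds to fs − 40 Hz = 12 Hz.
Distinct values: {4 Hz, 12 Hz, 20 Hz} → 3.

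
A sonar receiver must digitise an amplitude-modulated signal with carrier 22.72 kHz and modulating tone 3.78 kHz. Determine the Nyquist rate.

53 kHz

AM sidebands sit at fc ± fm = 18.94 kHz and 26.5 kHz.
Highest-frequency component: 26.5 kHz.
Nyquist rate = 2 × 26.5 kHz = 53 kHz.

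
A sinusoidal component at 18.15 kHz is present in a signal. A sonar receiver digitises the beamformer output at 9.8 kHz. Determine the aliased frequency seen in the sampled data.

18.15 kHz mod fs = 8.35 kHz.
8.35 kHz > fs/2 = 4.9 kHz, folds to fs − 8.35 kHz = 1.45 kHz.

1.45 kHz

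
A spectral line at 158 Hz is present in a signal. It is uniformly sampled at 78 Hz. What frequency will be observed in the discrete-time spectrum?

158 Hz mod fs = 2 Hz.
2 Hz ≤ fs/2 = 39 Hz, appears at 2 Hz.

2 Hz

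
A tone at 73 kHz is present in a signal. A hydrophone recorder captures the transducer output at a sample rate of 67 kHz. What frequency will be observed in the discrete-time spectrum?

73 kHz mod fs = 6 kHz.
6 kHz ≤ fs/2 = 33.5 kHz, appears at 6 kHz.

6 kHz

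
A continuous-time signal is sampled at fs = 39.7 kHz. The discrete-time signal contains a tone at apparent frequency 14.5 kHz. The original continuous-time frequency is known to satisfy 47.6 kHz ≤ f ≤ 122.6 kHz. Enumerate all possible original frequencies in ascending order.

Frequencies that alias to 14.5 kHz are k·fs ± 14.5 kHz for integer k ≥ 0.
k=0: 14.5 kHz.
k=1: 25.2 kHz, 54.2 kHz.
k=2: 64.9 kHz, 93.9 kHz.
k=3: 104.6 kHz, 133.6 kHz.
k=4: 144.3 kHz, 173.3 kHz.
Within [47.6 kHz, 122.6 kHz]: 54.2 kHz, 64.9 kHz, 93.9 kHz, 104.6 kHz.

54.2 kHz, 64.9 kHz, 93.9 kHz, 104.6 kHz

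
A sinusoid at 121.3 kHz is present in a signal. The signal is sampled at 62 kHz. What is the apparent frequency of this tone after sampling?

121.3 kHz mod fs = 59.3 kHz.
59.3 kHz > fs/2 = 31 kHz, folds to fs − 59.3 kHz = 2.7 kHz.

2.7 kHz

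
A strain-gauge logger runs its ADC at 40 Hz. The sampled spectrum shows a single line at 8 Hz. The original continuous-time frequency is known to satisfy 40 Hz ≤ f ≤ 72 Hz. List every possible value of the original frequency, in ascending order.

48 Hz, 72 Hz

Frequencies that alias to 8 Hz are k·fs ± 8 Hz for integer k ≥ 0.
k=0: 8 Hz.
k=1: 32 Hz, 48 Hz.
k=2: 72 Hz, 88 Hz.
k=3: 112 Hz, 128 Hz.
Within [40 Hz, 72 Hz]: 48 Hz, 72 Hz.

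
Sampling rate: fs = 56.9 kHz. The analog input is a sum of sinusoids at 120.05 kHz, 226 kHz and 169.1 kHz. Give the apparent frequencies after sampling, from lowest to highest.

fs/2 = 28.45 kHz.
120.05 kHz mod fs = 6.25 kHz.
6.25 kHz ≤ fs/2 = 28.45 kHz, appears at 6.25 kHz.
226 kHz mod fs = 55.3 kHz.
55.3 kHz > fs/2 = 28.45 kHz, folds to fs − 55.3 kHz = 1.6 kHz.
169.1 kHz mod fs = 55.3 kHz.
55.3 kHz > fs/2 = 28.45 kHz, folds to fs − 55.3 kHz = 1.6 kHz.
Distinct values: {1.6 kHz, 6.25 kHz}.

1.6 kHz, 6.25 kHz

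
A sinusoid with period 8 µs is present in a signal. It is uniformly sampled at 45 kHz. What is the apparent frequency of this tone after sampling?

10 kHz

T = 8 µs → f = 1/T = 125 kHz.
125 kHz mod fs = 35 kHz.
35 kHz > fs/2 = 22.5 kHz, folds to fs − 35 kHz = 10 kHz.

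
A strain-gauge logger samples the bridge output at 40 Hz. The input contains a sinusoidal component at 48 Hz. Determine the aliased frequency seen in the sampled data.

48 Hz mod fs = 8 Hz.
8 Hz ≤ fs/2 = 20 Hz, appears at 8 Hz.

8 Hz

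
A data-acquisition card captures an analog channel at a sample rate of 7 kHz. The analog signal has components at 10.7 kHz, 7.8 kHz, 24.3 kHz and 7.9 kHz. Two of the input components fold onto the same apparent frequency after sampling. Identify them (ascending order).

fs/2 = 3.5 kHz.
10.7 kHz mod fs = 3.7 kHz.
3.7 kHz > fs/2 = 3.5 kHz, folds to fs − 3.7 kHz = 3.3 kHz.
7.8 kHz mod fs = 0.8 kHz.
0.8 kHz ≤ fs/2 = 3.5 kHz, appears at 0.8 kHz.
24.3 kHz mod fs = 3.3 kHz.
3.3 kHz ≤ fs/2 = 3.5 kHz, appears at 3.3 kHz.
7.9 kHz mod fs = 0.9 kHz.
0.9 kHz ≤ fs/2 = 3.5 kHz, appears at 0.9 kHz.
10.7 kHz and 24.3 kHz both map to 3.3 kHz.

10.7 kHz, 24.3 kHz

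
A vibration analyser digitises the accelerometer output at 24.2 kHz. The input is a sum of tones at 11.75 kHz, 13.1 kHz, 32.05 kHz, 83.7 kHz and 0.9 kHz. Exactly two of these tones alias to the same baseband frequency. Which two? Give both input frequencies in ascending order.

fs/2 = 12.1 kHz.
11.75 kHz ≤ fs/2 = 12.1 kHz, passes unchanged.
13.1 kHz > fs/2 = 12.1 kHz, folds to fs − 13.1 kHz = 11.1 kHz.
32.05 kHz mod fs = 7.85 kHz.
7.85 kHz ≤ fs/2 = 12.1 kHz, appears at 7.85 kHz.
83.7 kHz mod fs = 11.1 kHz.
11.1 kHz ≤ fs/2 = 12.1 kHz, appears at 11.1 kHz.
0.9 kHz ≤ fs/2 = 12.1 kHz, passes unchanged.
13.1 kHz and 83.7 kHz both map to 11.1 kHz.

13.1 kHz, 83.7 kHz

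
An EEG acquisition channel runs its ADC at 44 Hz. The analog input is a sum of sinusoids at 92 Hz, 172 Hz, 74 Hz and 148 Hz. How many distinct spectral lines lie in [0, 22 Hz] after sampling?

3

fs/2 = 22 Hz.
92 Hz mod fs = 4 Hz.
4 Hz ≤ fs/2 = 22 Hz, appears at 4 Hz.
172 Hz mod fs = 40 Hz.
40 Hz > fs/2 = 22 Hz, folds to fs − 40 Hz = 4 Hz.
74 Hz mod fs = 30 Hz.
30 Hz > fs/2 = 22 Hz, folds to fs − 30 Hz = 14 Hz.
148 Hz mod fs = 16 Hz.
16 Hz ≤ fs/2 = 22 Hz, appears at 16 Hz.
Distinct values: {4 Hz, 14 Hz, 16 Hz} → 3.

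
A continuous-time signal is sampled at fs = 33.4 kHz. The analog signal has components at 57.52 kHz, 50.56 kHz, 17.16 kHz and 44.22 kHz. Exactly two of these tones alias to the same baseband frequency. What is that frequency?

16.24 kHz

fs/2 = 16.7 kHz.
57.52 kHz mod fs = 24.12 kHz.
24.12 kHz > fs/2 = 16.7 kHz, folds to fs − 24.12 kHz = 9.28 kHz.
50.56 kHz mod fs = 17.16 kHz.
17.16 kHz > fs/2 = 16.7 kHz, folds to fs − 17.16 kHz = 16.24 kHz.
17.16 kHz > fs/2 = 16.7 kHz, folds to fs − 17.16 kHz = 16.24 kHz.
44.22 kHz mod fs = 10.82 kHz.
10.82 kHz ≤ fs/2 = 16.7 kHz, appears at 10.82 kHz.
17.16 kHz and 50.56 kHz both map to 16.24 kHz.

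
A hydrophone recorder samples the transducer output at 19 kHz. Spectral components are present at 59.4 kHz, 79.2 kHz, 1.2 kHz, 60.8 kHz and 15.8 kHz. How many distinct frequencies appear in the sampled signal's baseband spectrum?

4

fs/2 = 9.5 kHz.
59.4 kHz mod fs = 2.4 kHz.
2.4 kHz ≤ fs/2 = 9.5 kHz, appears at 2.4 kHz.
79.2 kHz mod fs = 3.2 kHz.
3.2 kHz ≤ fs/2 = 9.5 kHz, appears at 3.2 kHz.
1.2 kHz ≤ fs/2 = 9.5 kHz, passes unchanged.
60.8 kHz mod fs = 3.8 kHz.
3.8 kHz ≤ fs/2 = 9.5 kHz, appears at 3.8 kHz.
15.8 kHz > fs/2 = 9.5 kHz, folds to fs − 15.8 kHz = 3.2 kHz.
Distinct values: {1.2 kHz, 2.4 kHz, 3.2 kHz, 3.8 kHz} → 4.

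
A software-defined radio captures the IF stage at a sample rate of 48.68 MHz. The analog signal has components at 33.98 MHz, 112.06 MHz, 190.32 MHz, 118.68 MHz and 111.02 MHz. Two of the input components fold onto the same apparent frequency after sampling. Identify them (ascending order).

33.98 MHz, 112.06 MHz

fs/2 = 24.34 MHz.
33.98 MHz > fs/2 = 24.34 MHz, folds to fs − 33.98 MHz = 14.7 MHz.
112.06 MHz mod fs = 14.7 MHz.
14.7 MHz ≤ fs/2 = 24.34 MHz, appears at 14.7 MHz.
190.32 MHz mod fs = 44.28 MHz.
44.28 MHz > fs/2 = 24.34 MHz, folds to fs − 44.28 MHz = 4.4 MHz.
118.68 MHz mod fs = 21.32 MHz.
21.32 MHz ≤ fs/2 = 24.34 MHz, appears at 21.32 MHz.
111.02 MHz mod fs = 13.66 MHz.
13.66 MHz ≤ fs/2 = 24.34 MHz, appears at 13.66 MHz.
33.98 MHz and 112.06 MHz both map to 14.7 MHz.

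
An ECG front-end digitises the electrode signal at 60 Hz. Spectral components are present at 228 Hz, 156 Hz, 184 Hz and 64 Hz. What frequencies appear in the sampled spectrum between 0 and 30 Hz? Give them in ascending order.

fs/2 = 30 Hz.
228 Hz mod fs = 48 Hz.
48 Hz > fs/2 = 30 Hz, folds to fs − 48 Hz = 12 Hz.
156 Hz mod fs = 36 Hz.
36 Hz > fs/2 = 30 Hz, folds to fs − 36 Hz = 24 Hz.
184 Hz mod fs = 4 Hz.
4 Hz ≤ fs/2 = 30 Hz, appears at 4 Hz.
64 Hz mod fs = 4 Hz.
4 Hz ≤ fs/2 = 30 Hz, appears at 4 Hz.
Distinct values: {4 Hz, 12 Hz, 24 Hz}.

4 Hz, 12 Hz, 24 Hz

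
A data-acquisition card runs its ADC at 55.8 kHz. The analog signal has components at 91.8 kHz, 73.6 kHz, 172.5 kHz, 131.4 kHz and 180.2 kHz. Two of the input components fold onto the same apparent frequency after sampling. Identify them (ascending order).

91.8 kHz, 131.4 kHz

fs/2 = 27.9 kHz.
91.8 kHz mod fs = 36 kHz.
36 kHz > fs/2 = 27.9 kHz, folds to fs − 36 kHz = 19.8 kHz.
73.6 kHz mod fs = 17.8 kHz.
17.8 kHz ≤ fs/2 = 27.9 kHz, appears at 17.8 kHz.
172.5 kHz mod fs = 5.1 kHz.
5.1 kHz ≤ fs/2 = 27.9 kHz, appears at 5.1 kHz.
131.4 kHz mod fs = 19.8 kHz.
19.8 kHz ≤ fs/2 = 27.9 kHz, appears at 19.8 kHz.
180.2 kHz mod fs = 12.8 kHz.
12.8 kHz ≤ fs/2 = 27.9 kHz, appears at 12.8 kHz.
91.8 kHz and 131.4 kHz both map to 19.8 kHz.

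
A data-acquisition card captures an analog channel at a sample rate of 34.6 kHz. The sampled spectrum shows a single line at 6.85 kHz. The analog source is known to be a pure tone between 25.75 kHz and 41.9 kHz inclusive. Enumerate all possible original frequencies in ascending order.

27.75 kHz, 41.45 kHz

Frequencies that alias to 6.85 kHz are k·fs ± 6.85 kHz for integer k ≥ 0.
k=0: 6.85 kHz.
k=1: 27.75 kHz, 41.45 kHz.
k=2: 62.35 kHz, 76.05 kHz.
Within [25.75 kHz, 41.9 kHz]: 27.75 kHz, 41.45 kHz.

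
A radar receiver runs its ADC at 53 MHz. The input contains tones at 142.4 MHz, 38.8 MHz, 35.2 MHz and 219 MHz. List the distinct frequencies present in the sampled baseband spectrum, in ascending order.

7 MHz, 14.2 MHz, 16.6 MHz, 17.8 MHz

fs/2 = 26.5 MHz.
142.4 MHz mod fs = 36.4 MHz.
36.4 MHz > fs/2 = 26.5 MHz, folds to fs − 36.4 MHz = 16.6 MHz.
38.8 MHz > fs/2 = 26.5 MHz, folds to fs − 38.8 MHz = 14.2 MHz.
35.2 MHz > fs/2 = 26.5 MHz, folds to fs − 35.2 MHz = 17.8 MHz.
219 MHz mod fs = 7 MHz.
7 MHz ≤ fs/2 = 26.5 MHz, appears at 7 MHz.
Distinct values: {7 MHz, 14.2 MHz, 16.6 MHz, 17.8 MHz}.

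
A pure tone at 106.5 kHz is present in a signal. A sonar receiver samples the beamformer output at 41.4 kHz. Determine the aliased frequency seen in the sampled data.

106.5 kHz mod fs = 23.7 kHz.
23.7 kHz > fs/2 = 20.7 kHz, folds to fs − 23.7 kHz = 17.7 kHz.

17.7 kHz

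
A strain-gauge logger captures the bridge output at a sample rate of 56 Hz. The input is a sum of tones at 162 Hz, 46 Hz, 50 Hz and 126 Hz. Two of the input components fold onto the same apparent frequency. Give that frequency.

6 Hz

fs/2 = 28 Hz.
162 Hz mod fs = 50 Hz.
50 Hz > fs/2 = 28 Hz, folds to fs − 50 Hz = 6 Hz.
46 Hz > fs/2 = 28 Hz, folds to fs − 46 Hz = 10 Hz.
50 Hz > fs/2 = 28 Hz, folds to fs − 50 Hz = 6 Hz.
126 Hz mod fs = 14 Hz.
14 Hz ≤ fs/2 = 28 Hz, appears at 14 Hz.
50 Hz and 162 Hz both map to 6 Hz.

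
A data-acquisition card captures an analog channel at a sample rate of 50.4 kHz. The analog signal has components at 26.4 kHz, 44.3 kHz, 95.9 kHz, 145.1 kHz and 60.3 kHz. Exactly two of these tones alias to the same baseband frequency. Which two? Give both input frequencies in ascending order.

fs/2 = 25.2 kHz.
26.4 kHz > fs/2 = 25.2 kHz, folds to fs − 26.4 kHz = 24 kHz.
44.3 kHz > fs/2 = 25.2 kHz, folds to fs − 44.3 kHz = 6.1 kHz.
95.9 kHz mod fs = 45.5 kHz.
45.5 kHz > fs/2 = 25.2 kHz, folds to fs − 45.5 kHz = 4.9 kHz.
145.1 kHz mod fs = 44.3 kHz.
44.3 kHz > fs/2 = 25.2 kHz, folds to fs − 44.3 kHz = 6.1 kHz.
60.3 kHz mod fs = 9.9 kHz.
9.9 kHz ≤ fs/2 = 25.2 kHz, appears at 9.9 kHz.
44.3 kHz and 145.1 kHz both map to 6.1 kHz.

44.3 kHz, 145.1 kHz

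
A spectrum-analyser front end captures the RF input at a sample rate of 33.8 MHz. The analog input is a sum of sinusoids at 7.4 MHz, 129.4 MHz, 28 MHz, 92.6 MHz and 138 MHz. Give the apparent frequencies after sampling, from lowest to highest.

2.8 MHz, 5.8 MHz, 7.4 MHz, 8.8 MHz

fs/2 = 16.9 MHz.
7.4 MHz ≤ fs/2 = 16.9 MHz, passes unchanged.
129.4 MHz mod fs = 28 MHz.
28 MHz > fs/2 = 16.9 MHz, folds to fs − 28 MHz = 5.8 MHz.
28 MHz > fs/2 = 16.9 MHz, folds to fs − 28 MHz = 5.8 MHz.
92.6 MHz mod fs = 25 MHz.
25 MHz > fs/2 = 16.9 MHz, folds to fs − 25 MHz = 8.8 MHz.
138 MHz mod fs = 2.8 MHz.
2.8 MHz ≤ fs/2 = 16.9 MHz, appears at 2.8 MHz.
Distinct values: {2.8 MHz, 5.8 MHz, 7.4 MHz, 8.8 MHz}.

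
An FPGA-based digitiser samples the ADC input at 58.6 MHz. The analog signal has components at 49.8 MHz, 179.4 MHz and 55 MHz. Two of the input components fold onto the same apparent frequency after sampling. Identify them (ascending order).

55 MHz, 179.4 MHz

fs/2 = 29.3 MHz.
49.8 MHz > fs/2 = 29.3 MHz, folds to fs − 49.8 MHz = 8.8 MHz.
179.4 MHz mod fs = 3.6 MHz.
3.6 MHz ≤ fs/2 = 29.3 MHz, appears at 3.6 MHz.
55 MHz > fs/2 = 29.3 MHz, folds to fs − 55 MHz = 3.6 MHz.
55 MHz and 179.4 MHz both map to 3.6 MHz.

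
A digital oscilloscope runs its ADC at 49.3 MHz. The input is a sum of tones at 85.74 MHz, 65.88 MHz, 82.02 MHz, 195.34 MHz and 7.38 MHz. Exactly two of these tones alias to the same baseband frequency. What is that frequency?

16.58 MHz

fs/2 = 24.65 MHz.
85.74 MHz mod fs = 36.44 MHz.
36.44 MHz > fs/2 = 24.65 MHz, folds to fs − 36.44 MHz = 12.86 MHz.
65.88 MHz mod fs = 16.58 MHz.
16.58 MHz ≤ fs/2 = 24.65 MHz, appears at 16.58 MHz.
82.02 MHz mod fs = 32.72 MHz.
32.72 MHz > fs/2 = 24.65 MHz, folds to fs − 32.72 MHz = 16.58 MHz.
195.34 MHz mod fs = 47.44 MHz.
47.44 MHz > fs/2 = 24.65 MHz, folds to fs − 47.44 MHz = 1.86 MHz.
7.38 MHz ≤ fs/2 = 24.65 MHz, passes unchanged.
65.88 MHz and 82.02 MHz both map to 16.58 MHz.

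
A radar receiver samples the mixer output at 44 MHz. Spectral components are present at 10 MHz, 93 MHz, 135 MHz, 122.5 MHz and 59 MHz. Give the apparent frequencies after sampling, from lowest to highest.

fs/2 = 22 MHz.
10 MHz ≤ fs/2 = 22 MHz, passes unchanged.
93 MHz mod fs = 5 MHz.
5 MHz ≤ fs/2 = 22 MHz, appears at 5 MHz.
135 MHz mod fs = 3 MHz.
3 MHz ≤ fs/2 = 22 MHz, appears at 3 MHz.
122.5 MHz mod fs = 34.5 MHz.
34.5 MHz > fs/2 = 22 MHz, folds to fs − 34.5 MHz = 9.5 MHz.
59 MHz mod fs = 15 MHz.
15 MHz ≤ fs/2 = 22 MHz, appears at 15 MHz.
Distinct values: {3 MHz, 5 MHz, 9.5 MHz, 10 MHz, 15 MHz}.

3 MHz, 5 MHz, 9.5 MHz, 10 MHz, 15 MHz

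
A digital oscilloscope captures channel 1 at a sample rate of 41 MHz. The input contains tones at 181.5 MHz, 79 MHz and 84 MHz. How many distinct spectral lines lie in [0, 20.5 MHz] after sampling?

3

fs/2 = 20.5 MHz.
181.5 MHz mod fs = 17.5 MHz.
17.5 MHz ≤ fs/2 = 20.5 MHz, appears at 17.5 MHz.
79 MHz mod fs = 38 MHz.
38 MHz > fs/2 = 20.5 MHz, folds to fs − 38 MHz = 3 MHz.
84 MHz mod fs = 2 MHz.
2 MHz ≤ fs/2 = 20.5 MHz, appears at 2 MHz.
Distinct values: {2 MHz, 3 MHz, 17.5 MHz} → 3.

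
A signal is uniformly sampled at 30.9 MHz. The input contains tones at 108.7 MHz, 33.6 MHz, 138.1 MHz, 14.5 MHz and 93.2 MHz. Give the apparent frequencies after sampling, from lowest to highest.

fs/2 = 15.45 MHz.
108.7 MHz mod fs = 16 MHz.
16 MHz > fs/2 = 15.45 MHz, folds to fs − 16 MHz = 14.9 MHz.
33.6 MHz mod fs = 2.7 MHz.
2.7 MHz ≤ fs/2 = 15.45 MHz, appears at 2.7 MHz.
138.1 MHz mod fs = 14.5 MHz.
14.5 MHz ≤ fs/2 = 15.45 MHz, appears at 14.5 MHz.
14.5 MHz ≤ fs/2 = 15.45 MHz, passes unchanged.
93.2 MHz mod fs = 0.5 MHz.
0.5 MHz ≤ fs/2 = 15.45 MHz, appears at 0.5 MHz.
Distinct values: {0.5 MHz, 2.7 MHz, 14.5 MHz, 14.9 MHz}.

0.5 MHz, 2.7 MHz, 14.5 MHz, 14.9 MHz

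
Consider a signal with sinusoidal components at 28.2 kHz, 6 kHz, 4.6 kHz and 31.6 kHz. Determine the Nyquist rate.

Highest-frequency component: 31.6 kHz.
Nyquist rate = 2 × 31.6 kHz = 63.2 kHz.

63.2 kHz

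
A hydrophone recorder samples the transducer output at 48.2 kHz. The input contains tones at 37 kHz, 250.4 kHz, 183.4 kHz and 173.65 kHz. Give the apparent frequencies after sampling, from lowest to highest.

9.4 kHz, 11.2 kHz, 19.15 kHz

fs/2 = 24.1 kHz.
37 kHz > fs/2 = 24.1 kHz, folds to fs − 37 kHz = 11.2 kHz.
250.4 kHz mod fs = 9.4 kHz.
9.4 kHz ≤ fs/2 = 24.1 kHz, appears at 9.4 kHz.
183.4 kHz mod fs = 38.8 kHz.
38.8 kHz > fs/2 = 24.1 kHz, folds to fs − 38.8 kHz = 9.4 kHz.
173.65 kHz mod fs = 29.05 kHz.
29.05 kHz > fs/2 = 24.1 kHz, folds to fs − 29.05 kHz = 19.15 kHz.
Distinct values: {9.4 kHz, 11.2 kHz, 19.15 kHz}.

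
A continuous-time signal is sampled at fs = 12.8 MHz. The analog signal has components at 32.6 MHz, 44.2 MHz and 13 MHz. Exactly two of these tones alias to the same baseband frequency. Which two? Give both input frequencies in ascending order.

fs/2 = 6.4 MHz.
32.6 MHz mod fs = 7 MHz.
7 MHz > fs/2 = 6.4 MHz, folds to fs − 7 MHz = 5.8 MHz.
44.2 MHz mod fs = 5.8 MHz.
5.8 MHz ≤ fs/2 = 6.4 MHz, appears at 5.8 MHz.
13 MHz mod fs = 0.2 MHz.
0.2 MHz ≤ fs/2 = 6.4 MHz, appears at 0.2 MHz.
32.6 MHz and 44.2 MHz both map to 5.8 MHz.

32.6 MHz, 44.2 MHz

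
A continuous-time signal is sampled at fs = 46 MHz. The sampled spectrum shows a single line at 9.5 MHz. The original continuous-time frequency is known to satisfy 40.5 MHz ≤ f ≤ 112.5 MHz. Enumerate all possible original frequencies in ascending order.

Frequencies that alias to 9.5 MHz are k·fs ± 9.5 MHz for integer k ≥ 0.
k=0: 9.5 MHz.
k=1: 36.5 MHz, 55.5 MHz.
k=2: 82.5 MHz, 101.5 MHz.
k=3: 128.5 MHz, 147.5 MHz.
Within [40.5 MHz, 112.5 MHz]: 55.5 MHz, 82.5 MHz, 101.5 MHz.

55.5 MHz, 82.5 MHz, 101.5 MHz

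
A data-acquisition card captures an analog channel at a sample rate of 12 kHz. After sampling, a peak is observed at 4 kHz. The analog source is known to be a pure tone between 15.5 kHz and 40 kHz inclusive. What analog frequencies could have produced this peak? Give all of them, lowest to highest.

16 kHz, 20 kHz, 28 kHz, 32 kHz, 40 kHz

Frequencies that alias to 4 kHz are k·fs ± 4 kHz for integer k ≥ 0.
k=0: 4 kHz.
k=1: 8 kHz, 16 kHz.
k=2: 20 kHz, 28 kHz.
k=3: 32 kHz, 40 kHz.
k=4: 44 kHz, 52 kHz.
Within [15.5 kHz, 40 kHz]: 16 kHz, 20 kHz, 28 kHz, 32 kHz, 40 kHz.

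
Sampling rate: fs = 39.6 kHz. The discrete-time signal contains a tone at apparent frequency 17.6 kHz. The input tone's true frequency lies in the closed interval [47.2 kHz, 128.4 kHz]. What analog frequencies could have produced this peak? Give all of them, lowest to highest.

57.2 kHz, 61.6 kHz, 96.8 kHz, 101.2 kHz

Frequencies that alias to 17.6 kHz are k·fs ± 17.6 kHz for integer k ≥ 0.
k=0: 17.6 kHz.
k=1: 22 kHz, 57.2 kHz.
k=2: 61.6 kHz, 96.8 kHz.
k=3: 101.2 kHz, 136.4 kHz.
k=4: 140.8 kHz, 176 kHz.
Within [47.2 kHz, 128.4 kHz]: 57.2 kHz, 61.6 kHz, 96.8 kHz, 101.2 kHz.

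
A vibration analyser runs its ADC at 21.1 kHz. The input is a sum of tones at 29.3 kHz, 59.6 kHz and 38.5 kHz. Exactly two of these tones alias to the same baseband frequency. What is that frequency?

fs/2 = 10.55 kHz.
29.3 kHz mod fs = 8.2 kHz.
8.2 kHz ≤ fs/2 = 10.55 kHz, appears at 8.2 kHz.
59.6 kHz mod fs = 17.4 kHz.
17.4 kHz > fs/2 = 10.55 kHz, folds to fs − 17.4 kHz = 3.7 kHz.
38.5 kHz mod fs = 17.4 kHz.
17.4 kHz > fs/2 = 10.55 kHz, folds to fs − 17.4 kHz = 3.7 kHz.
38.5 kHz and 59.6 kHz both map to 3.7 kHz.

3.7 kHz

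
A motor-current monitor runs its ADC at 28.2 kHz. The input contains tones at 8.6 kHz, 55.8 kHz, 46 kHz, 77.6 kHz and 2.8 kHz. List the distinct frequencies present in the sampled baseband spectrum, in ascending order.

fs/2 = 14.1 kHz.
8.6 kHz ≤ fs/2 = 14.1 kHz, passes unchanged.
55.8 kHz mod fs = 27.6 kHz.
27.6 kHz > fs/2 = 14.1 kHz, folds to fs − 27.6 kHz = 0.6 kHz.
46 kHz mod fs = 17.8 kHz.
17.8 kHz > fs/2 = 14.1 kHz, folds to fs − 17.8 kHz = 10.4 kHz.
77.6 kHz mod fs = 21.2 kHz.
21.2 kHz > fs/2 = 14.1 kHz, folds to fs − 21.2 kHz = 7 kHz.
2.8 kHz ≤ fs/2 = 14.1 kHz, passes unchanged.
Distinct values: {0.6 kHz, 2.8 kHz, 7 kHz, 8.6 kHz, 10.4 kHz}.

0.6 kHz, 2.8 kHz, 7 kHz, 8.6 kHz, 10.4 kHz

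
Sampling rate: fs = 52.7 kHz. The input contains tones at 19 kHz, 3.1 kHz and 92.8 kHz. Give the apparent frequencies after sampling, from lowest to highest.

fs/2 = 26.35 kHz.
19 kHz ≤ fs/2 = 26.35 kHz, passes unchanged.
3.1 kHz ≤ fs/2 = 26.35 kHz, passes unchanged.
92.8 kHz mod fs = 40.1 kHz.
40.1 kHz > fs/2 = 26.35 kHz, folds to fs − 40.1 kHz = 12.6 kHz.
Distinct values: {3.1 kHz, 12.6 kHz, 19 kHz}.

3.1 kHz, 12.6 kHz, 19 kHz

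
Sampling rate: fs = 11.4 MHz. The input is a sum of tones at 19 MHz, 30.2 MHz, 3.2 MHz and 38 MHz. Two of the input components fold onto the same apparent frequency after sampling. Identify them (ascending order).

19 MHz, 38 MHz

fs/2 = 5.7 MHz.
19 MHz mod fs = 7.6 MHz.
7.6 MHz > fs/2 = 5.7 MHz, folds to fs − 7.6 MHz = 3.8 MHz.
30.2 MHz mod fs = 7.4 MHz.
7.4 MHz > fs/2 = 5.7 MHz, folds to fs − 7.4 MHz = 4 MHz.
3.2 MHz ≤ fs/2 = 5.7 MHz, passes unchanged.
38 MHz mod fs = 3.8 MHz.
3.8 MHz ≤ fs/2 = 5.7 MHz, appears at 3.8 MHz.
19 MHz and 38 MHz both map to 3.8 MHz.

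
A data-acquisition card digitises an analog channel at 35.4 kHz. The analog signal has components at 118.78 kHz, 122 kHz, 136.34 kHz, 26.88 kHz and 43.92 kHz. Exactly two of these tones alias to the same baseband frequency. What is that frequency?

fs/2 = 17.7 kHz.
118.78 kHz mod fs = 12.58 kHz.
12.58 kHz ≤ fs/2 = 17.7 kHz, appears at 12.58 kHz.
122 kHz mod fs = 15.8 kHz.
15.8 kHz ≤ fs/2 = 17.7 kHz, appears at 15.8 kHz.
136.34 kHz mod fs = 30.14 kHz.
30.14 kHz > fs/2 = 17.7 kHz, folds to fs − 30.14 kHz = 5.26 kHz.
26.88 kHz > fs/2 = 17.7 kHz, folds to fs − 26.88 kHz = 8.52 kHz.
43.92 kHz mod fs = 8.52 kHz.
8.52 kHz ≤ fs/2 = 17.7 kHz, appears at 8.52 kHz.
26.88 kHz and 43.92 kHz both map to 8.52 kHz.

8.52 kHz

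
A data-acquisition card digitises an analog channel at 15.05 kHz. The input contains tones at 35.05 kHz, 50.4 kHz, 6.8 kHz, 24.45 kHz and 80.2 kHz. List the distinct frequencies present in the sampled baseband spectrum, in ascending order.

4.95 kHz, 5.25 kHz, 5.65 kHz, 6.8 kHz

fs/2 = 7.525 kHz.
35.05 kHz mod fs = 4.95 kHz.
4.95 kHz ≤ fs/2 = 7.525 kHz, appears at 4.95 kHz.
50.4 kHz mod fs = 5.25 kHz.
5.25 kHz ≤ fs/2 = 7.525 kHz, appears at 5.25 kHz.
6.8 kHz ≤ fs/2 = 7.525 kHz, passes unchanged.
24.45 kHz mod fs = 9.4 kHz.
9.4 kHz > fs/2 = 7.525 kHz, folds to fs − 9.4 kHz = 5.65 kHz.
80.2 kHz mod fs = 4.95 kHz.
4.95 kHz ≤ fs/2 = 7.525 kHz, appears at 4.95 kHz.
Distinct values: {4.95 kHz, 5.25 kHz, 5.65 kHz, 6.8 kHz}.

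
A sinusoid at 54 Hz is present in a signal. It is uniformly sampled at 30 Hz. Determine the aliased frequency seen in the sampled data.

54 Hz mod fs = 24 Hz.
24 Hz > fs/2 = 15 Hz, folds to fs − 24 Hz = 6 Hz.

6 Hz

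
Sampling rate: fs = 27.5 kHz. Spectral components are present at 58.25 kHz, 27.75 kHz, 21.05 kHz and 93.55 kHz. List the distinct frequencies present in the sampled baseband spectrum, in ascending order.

fs/2 = 13.75 kHz.
58.25 kHz mod fs = 3.25 kHz.
3.25 kHz ≤ fs/2 = 13.75 kHz, appears at 3.25 kHz.
27.75 kHz mod fs = 0.25 kHz.
0.25 kHz ≤ fs/2 = 13.75 kHz, appears at 0.25 kHz.
21.05 kHz > fs/2 = 13.75 kHz, folds to fs − 21.05 kHz = 6.45 kHz.
93.55 kHz mod fs = 11.05 kHz.
11.05 kHz ≤ fs/2 = 13.75 kHz, appears at 11.05 kHz.
Distinct values: {0.25 kHz, 3.25 kHz, 6.45 kHz, 11.05 kHz}.

0.25 kHz, 3.25 kHz, 6.45 kHz, 11.05 kHz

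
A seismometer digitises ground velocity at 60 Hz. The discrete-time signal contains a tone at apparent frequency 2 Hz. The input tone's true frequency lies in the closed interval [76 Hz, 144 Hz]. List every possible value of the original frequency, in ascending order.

Frequencies that alias to 2 Hz are k·fs ± 2 Hz for integer k ≥ 0.
k=0: 2 Hz.
k=1: 58 Hz, 62 Hz.
k=2: 118 Hz, 122 Hz.
k=3: 178 Hz, 182 Hz.
Within [76 Hz, 144 Hz]: 118 Hz, 122 Hz.

118 Hz, 122 Hz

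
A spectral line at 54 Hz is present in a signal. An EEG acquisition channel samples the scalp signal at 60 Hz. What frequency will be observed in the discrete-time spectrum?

54 Hz > fs/2 = 30 Hz, folds to fs − 54 Hz = 6 Hz.

6 Hz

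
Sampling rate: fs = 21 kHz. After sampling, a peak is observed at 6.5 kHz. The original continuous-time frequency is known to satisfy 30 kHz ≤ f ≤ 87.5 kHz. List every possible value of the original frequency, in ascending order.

Frequencies that alias to 6.5 kHz are k·fs ± 6.5 kHz for integer k ≥ 0.
k=0: 6.5 kHz.
k=1: 14.5 kHz, 27.5 kHz.
k=2: 35.5 kHz, 48.5 kHz.
k=3: 56.5 kHz, 69.5 kHz.
k=4: 77.5 kHz, 90.5 kHz.
k=5: 98.5 kHz, 111.5 kHz.
Within [30 kHz, 87.5 kHz]: 35.5 kHz, 48.5 kHz, 56.5 kHz, 69.5 kHz, 77.5 kHz.

35.5 kHz, 48.5 kHz, 56.5 kHz, 69.5 kHz, 77.5 kHz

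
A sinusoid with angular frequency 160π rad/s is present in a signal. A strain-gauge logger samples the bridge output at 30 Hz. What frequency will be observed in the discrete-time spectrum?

ω = 160π rad/s → f = ω/(2π) = 80 Hz.
80 Hz mod fs = 20 Hz.
20 Hz > fs/2 = 15 Hz, folds to fs − 20 Hz = 10 Hz.

10 Hz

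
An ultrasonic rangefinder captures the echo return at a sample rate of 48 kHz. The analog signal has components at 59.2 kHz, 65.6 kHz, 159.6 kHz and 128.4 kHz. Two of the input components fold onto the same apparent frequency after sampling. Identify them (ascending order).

128.4 kHz, 159.6 kHz

fs/2 = 24 kHz.
59.2 kHz mod fs = 11.2 kHz.
11.2 kHz ≤ fs/2 = 24 kHz, appears at 11.2 kHz.
65.6 kHz mod fs = 17.6 kHz.
17.6 kHz ≤ fs/2 = 24 kHz, appears at 17.6 kHz.
159.6 kHz mod fs = 15.6 kHz.
15.6 kHz ≤ fs/2 = 24 kHz, appears at 15.6 kHz.
128.4 kHz mod fs = 32.4 kHz.
32.4 kHz > fs/2 = 24 kHz, folds to fs − 32.4 kHz = 15.6 kHz.
128.4 kHz and 159.6 kHz both map to 15.6 kHz.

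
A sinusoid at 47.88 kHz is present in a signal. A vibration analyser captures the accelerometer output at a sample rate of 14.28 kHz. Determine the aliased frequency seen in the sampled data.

47.88 kHz mod fs = 5.04 kHz.
5.04 kHz ≤ fs/2 = 7.14 kHz, appears at 5.04 kHz.

5.04 kHz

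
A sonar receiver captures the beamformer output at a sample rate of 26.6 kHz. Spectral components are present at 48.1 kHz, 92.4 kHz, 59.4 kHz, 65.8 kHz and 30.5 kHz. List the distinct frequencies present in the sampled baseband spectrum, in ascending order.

fs/2 = 13.3 kHz.
48.1 kHz mod fs = 21.5 kHz.
21.5 kHz > fs/2 = 13.3 kHz, folds to fs − 21.5 kHz = 5.1 kHz.
92.4 kHz mod fs = 12.6 kHz.
12.6 kHz ≤ fs/2 = 13.3 kHz, appears at 12.6 kHz.
59.4 kHz mod fs = 6.2 kHz.
6.2 kHz ≤ fs/2 = 13.3 kHz, appears at 6.2 kHz.
65.8 kHz mod fs = 12.6 kHz.
12.6 kHz ≤ fs/2 = 13.3 kHz, appears at 12.6 kHz.
30.5 kHz mod fs = 3.9 kHz.
3.9 kHz ≤ fs/2 = 13.3 kHz, appears at 3.9 kHz.
Distinct values: {3.9 kHz, 5.1 kHz, 6.2 kHz, 12.6 kHz}.

3.9 kHz, 5.1 kHz, 6.2 kHz, 12.6 kHz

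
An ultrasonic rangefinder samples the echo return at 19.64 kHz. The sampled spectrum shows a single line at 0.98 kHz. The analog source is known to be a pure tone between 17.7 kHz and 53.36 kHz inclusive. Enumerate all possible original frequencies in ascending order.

Frequencies that alias to 0.98 kHz are k·fs ± 0.98 kHz for integer k ≥ 0.
k=0: 0.98 kHz.
k=1: 18.66 kHz, 20.62 kHz.
k=2: 38.3 kHz, 40.26 kHz.
k=3: 57.94 kHz, 59.9 kHz.
Within [17.7 kHz, 53.36 kHz]: 18.66 kHz, 20.62 kHz, 38.3 kHz, 40.26 kHz.

18.66 kHz, 20.62 kHz, 38.3 kHz, 40.26 kHz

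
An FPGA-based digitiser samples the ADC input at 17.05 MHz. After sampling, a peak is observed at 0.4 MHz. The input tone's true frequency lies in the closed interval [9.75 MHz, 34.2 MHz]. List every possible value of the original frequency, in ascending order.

Frequencies that alias to 0.4 MHz are k·fs ± 0.4 MHz for integer k ≥ 0.
k=0: 0.4 MHz.
k=1: 16.65 MHz, 17.45 MHz.
k=2: 33.7 MHz, 34.5 MHz.
k=3: 50.75 MHz, 51.55 MHz.
Within [9.75 MHz, 34.2 MHz]: 16.65 MHz, 17.45 MHz, 33.7 MHz.

16.65 MHz, 17.45 MHz, 33.7 MHz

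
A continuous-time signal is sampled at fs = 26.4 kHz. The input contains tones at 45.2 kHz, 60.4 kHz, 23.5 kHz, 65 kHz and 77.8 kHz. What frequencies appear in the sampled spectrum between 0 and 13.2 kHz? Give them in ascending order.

1.4 kHz, 2.9 kHz, 7.6 kHz, 12.2 kHz

fs/2 = 13.2 kHz.
45.2 kHz mod fs = 18.8 kHz.
18.8 kHz > fs/2 = 13.2 kHz, folds to fs − 18.8 kHz = 7.6 kHz.
60.4 kHz mod fs = 7.6 kHz.
7.6 kHz ≤ fs/2 = 13.2 kHz, appears at 7.6 kHz.
23.5 kHz > fs/2 = 13.2 kHz, folds to fs − 23.5 kHz = 2.9 kHz.
65 kHz mod fs = 12.2 kHz.
12.2 kHz ≤ fs/2 = 13.2 kHz, appears at 12.2 kHz.
77.8 kHz mod fs = 25 kHz.
25 kHz > fs/2 = 13.2 kHz, folds to fs − 25 kHz = 1.4 kHz.
Distinct values: {1.4 kHz, 2.9 kHz, 7.6 kHz, 12.2 kHz}.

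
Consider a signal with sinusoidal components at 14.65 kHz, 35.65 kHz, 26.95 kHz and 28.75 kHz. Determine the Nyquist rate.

Highest-frequency component: 35.65 kHz.
Nyquist rate = 2 × 35.65 kHz = 71.3 kHz.

71.3 kHz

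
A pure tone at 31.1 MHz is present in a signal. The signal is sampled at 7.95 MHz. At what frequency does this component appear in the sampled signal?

31.1 MHz mod fs = 7.25 MHz.
7.25 MHz > fs/2 = 3.975 MHz, folds to fs − 7.25 MHz = 0.7 MHz.

0.7 MHz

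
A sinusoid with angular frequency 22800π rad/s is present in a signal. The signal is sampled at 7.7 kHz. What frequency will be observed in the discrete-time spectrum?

3.7 kHz

ω = 22800π rad/s → f = ω/(2π) = 11400 Hz = 11.4 kHz.
11.4 kHz mod fs = 3.7 kHz.
3.7 kHz ≤ fs/2 = 3.85 kHz, appears at 3.7 kHz.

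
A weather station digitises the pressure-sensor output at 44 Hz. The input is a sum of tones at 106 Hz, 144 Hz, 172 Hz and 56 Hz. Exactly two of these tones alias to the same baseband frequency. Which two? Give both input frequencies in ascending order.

56 Hz, 144 Hz

fs/2 = 22 Hz.
106 Hz mod fs = 18 Hz.
18 Hz ≤ fs/2 = 22 Hz, appears at 18 Hz.
144 Hz mod fs = 12 Hz.
12 Hz ≤ fs/2 = 22 Hz, appears at 12 Hz.
172 Hz mod fs = 40 Hz.
40 Hz > fs/2 = 22 Hz, folds to fs − 40 Hz = 4 Hz.
56 Hz mod fs = 12 Hz.
12 Hz ≤ fs/2 = 22 Hz, appears at 12 Hz.
56 Hz and 144 Hz both map to 12 Hz.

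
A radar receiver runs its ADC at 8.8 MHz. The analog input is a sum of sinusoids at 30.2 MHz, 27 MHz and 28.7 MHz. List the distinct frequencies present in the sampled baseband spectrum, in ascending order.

0.6 MHz, 2.3 MHz, 3.8 MHz

fs/2 = 4.4 MHz.
30.2 MHz mod fs = 3.8 MHz.
3.8 MHz ≤ fs/2 = 4.4 MHz, appears at 3.8 MHz.
27 MHz mod fs = 0.6 MHz.
0.6 MHz ≤ fs/2 = 4.4 MHz, appears at 0.6 MHz.
28.7 MHz mod fs = 2.3 MHz.
2.3 MHz ≤ fs/2 = 4.4 MHz, appears at 2.3 MHz.
Distinct values: {0.6 MHz, 2.3 MHz, 3.8 MHz}.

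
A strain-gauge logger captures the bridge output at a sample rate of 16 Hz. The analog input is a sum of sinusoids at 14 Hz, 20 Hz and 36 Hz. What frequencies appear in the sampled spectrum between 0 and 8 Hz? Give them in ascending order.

fs/2 = 8 Hz.
14 Hz > fs/2 = 8 Hz, folds to fs − 14 Hz = 2 Hz.
20 Hz mod fs = 4 Hz.
4 Hz ≤ fs/2 = 8 Hz, appears at 4 Hz.
36 Hz mod fs = 4 Hz.
4 Hz ≤ fs/2 = 8 Hz, appears at 4 Hz.
Distinct values: {2 Hz, 4 Hz}.

2 Hz, 4 Hz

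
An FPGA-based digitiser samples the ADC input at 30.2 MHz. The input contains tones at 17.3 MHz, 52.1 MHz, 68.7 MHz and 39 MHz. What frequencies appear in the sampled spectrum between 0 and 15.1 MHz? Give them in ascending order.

8.3 MHz, 8.8 MHz, 12.9 MHz

fs/2 = 15.1 MHz.
17.3 MHz > fs/2 = 15.1 MHz, folds to fs − 17.3 MHz = 12.9 MHz.
52.1 MHz mod fs = 21.9 MHz.
21.9 MHz > fs/2 = 15.1 MHz, folds to fs − 21.9 MHz = 8.3 MHz.
68.7 MHz mod fs = 8.3 MHz.
8.3 MHz ≤ fs/2 = 15.1 MHz, appears at 8.3 MHz.
39 MHz mod fs = 8.8 MHz.
8.8 MHz ≤ fs/2 = 15.1 MHz, appears at 8.8 MHz.
Distinct values: {8.3 MHz, 8.8 MHz, 12.9 MHz}.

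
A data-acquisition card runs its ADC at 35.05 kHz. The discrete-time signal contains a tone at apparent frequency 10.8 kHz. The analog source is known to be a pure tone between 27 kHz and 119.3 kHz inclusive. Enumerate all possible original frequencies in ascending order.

Frequencies that alias to 10.8 kHz are k·fs ± 10.8 kHz for integer k ≥ 0.
k=0: 10.8 kHz.
k=1: 24.25 kHz, 45.85 kHz.
k=2: 59.3 kHz, 80.9 kHz.
k=3: 94.35 kHz, 115.95 kHz.
k=4: 129.4 kHz, 151 kHz.
Within [27 kHz, 119.3 kHz]: 45.85 kHz, 59.3 kHz, 80.9 kHz, 94.35 kHz, 115.95 kHz.

45.85 kHz, 59.3 kHz, 80.9 kHz, 94.35 kHz, 115.95 kHz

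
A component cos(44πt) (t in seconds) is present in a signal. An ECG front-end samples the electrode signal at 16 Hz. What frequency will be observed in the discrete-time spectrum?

ω = 44π rad/s → f = ω/(2π) = 22 Hz.
22 Hz mod fs = 6 Hz.
6 Hz ≤ fs/2 = 8 Hz, appears at 6 Hz.

6 Hz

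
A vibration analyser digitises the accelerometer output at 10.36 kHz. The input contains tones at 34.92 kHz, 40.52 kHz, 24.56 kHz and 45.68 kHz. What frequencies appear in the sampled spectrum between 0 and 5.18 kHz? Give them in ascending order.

fs/2 = 5.18 kHz.
34.92 kHz mod fs = 3.84 kHz.
3.84 kHz ≤ fs/2 = 5.18 kHz, appears at 3.84 kHz.
40.52 kHz mod fs = 9.44 kHz.
9.44 kHz > fs/2 = 5.18 kHz, folds to fs − 9.44 kHz = 0.92 kHz.
24.56 kHz mod fs = 3.84 kHz.
3.84 kHz ≤ fs/2 = 5.18 kHz, appears at 3.84 kHz.
45.68 kHz mod fs = 4.24 kHz.
4.24 kHz ≤ fs/2 = 5.18 kHz, appears at 4.24 kHz.
Distinct values: {0.92 kHz, 3.84 kHz, 4.24 kHz}.

0.92 kHz, 3.84 kHz, 4.24 kHz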